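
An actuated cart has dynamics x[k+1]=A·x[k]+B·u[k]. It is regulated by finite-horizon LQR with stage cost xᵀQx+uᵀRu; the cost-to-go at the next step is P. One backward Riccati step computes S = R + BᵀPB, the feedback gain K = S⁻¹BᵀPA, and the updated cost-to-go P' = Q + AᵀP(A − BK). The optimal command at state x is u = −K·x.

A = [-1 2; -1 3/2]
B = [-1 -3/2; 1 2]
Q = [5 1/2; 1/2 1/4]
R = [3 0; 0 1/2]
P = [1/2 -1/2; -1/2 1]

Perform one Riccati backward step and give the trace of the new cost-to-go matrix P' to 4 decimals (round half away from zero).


BᵀP = [-1.0000 1.5000; -1.7500 2.7500]
S = R + BᵀPB = [3 0; 0 1/2] + [2.5000 4.5000; 4.5000 8.1250] = [5.5000 4.5000; 4.5000 8.6250]
BᵀPA = [-0.5000 0.2500; -1.0000 0.6250]
K = S⁻¹·BᵀPA = [0.0069 -0.0241; -0.1195 0.0851]
A−BK = [-1.1724 2.1034; -0.7678 1.3540]
AᵀP(A−BK) = [0.3839 -0.6770; -0.6770 1.2029]
P' = Q + AᵀP(A−BK) = [5.3839 -0.1770; -0.1770 1.4529]
tr(P') = 6.8368

6.8368


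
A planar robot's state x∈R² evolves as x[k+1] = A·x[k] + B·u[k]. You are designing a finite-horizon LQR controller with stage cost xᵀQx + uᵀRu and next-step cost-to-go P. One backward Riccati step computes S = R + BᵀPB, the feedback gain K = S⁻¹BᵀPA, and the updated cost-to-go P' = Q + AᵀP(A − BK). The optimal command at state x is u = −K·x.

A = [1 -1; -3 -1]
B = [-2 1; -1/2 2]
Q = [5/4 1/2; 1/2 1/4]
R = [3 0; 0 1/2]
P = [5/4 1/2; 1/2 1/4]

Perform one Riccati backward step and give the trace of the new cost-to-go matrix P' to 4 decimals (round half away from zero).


2.0965

BᵀP = [-2.7500 -1.1250; 2.2500 1.0000]
S = R + BᵀPB = [3 0; 0 1/2] + [6.0625 -5.0000; -5.0000 4.2500] = [9.0625 -5.0000; -5.0000 4.7500]
BᵀPA = [0.6250 3.8750; -0.7500 -3.2500]
K = S⁻¹·BᵀPA = [-0.0433 0.1195; -0.2035 -0.5584]
A−BK = [1.1169 -0.2026; -2.6147 0.1766]
AᵀP(A−BK) = [0.3745 0.0065; 0.0065 0.2221]
P' = Q + AᵀP(A−BK) = [1.6245 0.5065; 0.5065 0.4721]
tr(P') = 2.0965


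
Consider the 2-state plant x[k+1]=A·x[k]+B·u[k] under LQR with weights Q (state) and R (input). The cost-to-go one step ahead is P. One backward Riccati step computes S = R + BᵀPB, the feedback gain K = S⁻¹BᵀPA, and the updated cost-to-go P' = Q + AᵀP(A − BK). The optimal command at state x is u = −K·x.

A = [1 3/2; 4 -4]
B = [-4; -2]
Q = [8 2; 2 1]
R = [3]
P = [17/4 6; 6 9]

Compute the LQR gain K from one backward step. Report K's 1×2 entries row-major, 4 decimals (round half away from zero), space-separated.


BᵀP = [-29.0000 -42.0000]
S = R + BᵀPB = [3] + [200.0000] = [203.0000]
BᵀPA = [-197.0000 124.5000]
K = S⁻¹·BᵀPA = [-0.9704 0.6133]
A−BK = [-2.8818 3.9532; 2.0591 -2.7734]
AᵀP(A−BK) = [5.0727 -4.8048; -4.8048 5.2066]
P' = Q + AᵀP(A−BK) = [13.0727 -2.8048; -2.8048 6.2066]
tr(P') = 19.2792

-0.9704 0.6133


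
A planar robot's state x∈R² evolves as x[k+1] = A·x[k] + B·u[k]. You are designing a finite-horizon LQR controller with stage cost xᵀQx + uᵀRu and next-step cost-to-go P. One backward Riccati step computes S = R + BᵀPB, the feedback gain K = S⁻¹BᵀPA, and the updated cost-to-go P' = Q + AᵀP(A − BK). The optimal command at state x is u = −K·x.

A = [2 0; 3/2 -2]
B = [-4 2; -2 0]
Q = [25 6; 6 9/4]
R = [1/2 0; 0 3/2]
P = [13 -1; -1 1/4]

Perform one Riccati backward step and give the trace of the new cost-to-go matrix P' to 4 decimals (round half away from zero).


28.0826

BᵀP = [-50.0000 3.5000; 26.0000 -2.0000]
S = R + BᵀPB = [1/2 0; 0 3/2] + [193.0000 -100.0000; -100.0000 52.0000] = [193.5000 -100.0000; -100.0000 53.5000]
BᵀPA = [-94.7500 -7.0000; 49.0000 4.0000]
K = S⁻¹·BᵀPA = [-0.4801 0.0724; 0.0185 0.2101]
A−BK = [0.0426 -0.1306; 0.5397 -1.8552]
AᵀP(A−BK) = [0.1662 -0.1847; -0.1847 0.6664]
P' = Q + AᵀP(A−BK) = [25.1662 5.8153; 5.8153 2.9164]
tr(P') = 28.0826


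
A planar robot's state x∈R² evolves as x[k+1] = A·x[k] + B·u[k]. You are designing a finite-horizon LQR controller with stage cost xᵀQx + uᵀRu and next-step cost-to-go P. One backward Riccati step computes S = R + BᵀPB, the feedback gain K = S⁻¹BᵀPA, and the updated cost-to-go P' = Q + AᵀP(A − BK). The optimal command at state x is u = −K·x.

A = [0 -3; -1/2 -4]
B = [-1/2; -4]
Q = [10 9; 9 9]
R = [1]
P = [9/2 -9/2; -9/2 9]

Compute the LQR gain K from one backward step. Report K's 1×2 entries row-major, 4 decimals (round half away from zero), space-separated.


BᵀP = [15.7500 -33.7500]
S = R + BᵀPB = [1] + [127.1250] = [128.1250]
BᵀPA = [16.8750 87.7500]
K = S⁻¹·BᵀPA = [0.1317 0.6849]
A−BK = [0.0659 -2.6576; 0.0268 -1.2605]
AᵀP(A−BK) = [0.0274 -0.3073; -0.3073 16.4020]
P' = Q + AᵀP(A−BK) = [10.0274 8.6927; 8.6927 25.4020]
tr(P') = 35.4294

0.1317 0.6849


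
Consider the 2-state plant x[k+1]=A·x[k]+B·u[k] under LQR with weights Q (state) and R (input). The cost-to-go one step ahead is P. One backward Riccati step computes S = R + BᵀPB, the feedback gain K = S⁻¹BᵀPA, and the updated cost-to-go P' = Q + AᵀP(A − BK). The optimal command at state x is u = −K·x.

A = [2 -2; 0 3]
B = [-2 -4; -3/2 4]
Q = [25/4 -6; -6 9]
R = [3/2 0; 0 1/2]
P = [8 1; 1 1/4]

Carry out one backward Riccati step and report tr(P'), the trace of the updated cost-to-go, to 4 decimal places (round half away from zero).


15.8119

BᵀP = [-17.5000 -2.3750; -28.0000 -3.0000]
S = R + BᵀPB = [3/2 0; 0 1/2] + [38.5625 60.5000; 60.5000 100.0000] = [40.0625 60.5000; 60.5000 100.5000]
BᵀPA = [-35.0000 27.8750; -56.0000 47.0000]
K = S⁻¹·BᵀPA = [-0.3538 -0.1149; -0.3442 0.5368]
A−BK = [-0.0845 -0.0825; 0.8462 0.6803]
AᵀP(A−BK) = [0.3401 0.0410; 0.0410 0.2218]
P' = Q + AᵀP(A−BK) = [6.5901 -5.9590; -5.9590 9.2218]
tr(P') = 15.8119


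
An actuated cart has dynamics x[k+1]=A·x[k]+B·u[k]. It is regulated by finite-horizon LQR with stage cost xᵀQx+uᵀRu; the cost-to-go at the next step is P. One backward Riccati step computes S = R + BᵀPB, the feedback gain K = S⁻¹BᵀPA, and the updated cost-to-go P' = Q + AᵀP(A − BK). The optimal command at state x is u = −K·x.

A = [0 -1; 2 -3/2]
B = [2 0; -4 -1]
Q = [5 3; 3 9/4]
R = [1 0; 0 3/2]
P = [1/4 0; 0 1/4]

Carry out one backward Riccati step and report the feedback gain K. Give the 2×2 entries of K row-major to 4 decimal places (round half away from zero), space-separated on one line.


-0.3158 0.1447 -0.1053 0.1316

BᵀP = [0.5000 -1.0000; 0.0000 -0.2500]
S = R + BᵀPB = [1 0; 0 3/2] + [5.0000 1.0000; 1.0000 0.2500] = [6.0000 1.0000; 1.0000 1.7500]
BᵀPA = [-2.0000 1.0000; -0.5000 0.3750]
K = S⁻¹·BᵀPA = [-0.3158 0.1447; -0.1053 0.1316]
A−BK = [0.6316 -1.2895; 0.6316 -0.7895]
AᵀP(A−BK) = [0.3158 -0.3947; -0.3947 0.6184]
P' = Q + AᵀP(A−BK) = [5.3158 2.6053; 2.6053 2.8684]
tr(P') = 8.1842


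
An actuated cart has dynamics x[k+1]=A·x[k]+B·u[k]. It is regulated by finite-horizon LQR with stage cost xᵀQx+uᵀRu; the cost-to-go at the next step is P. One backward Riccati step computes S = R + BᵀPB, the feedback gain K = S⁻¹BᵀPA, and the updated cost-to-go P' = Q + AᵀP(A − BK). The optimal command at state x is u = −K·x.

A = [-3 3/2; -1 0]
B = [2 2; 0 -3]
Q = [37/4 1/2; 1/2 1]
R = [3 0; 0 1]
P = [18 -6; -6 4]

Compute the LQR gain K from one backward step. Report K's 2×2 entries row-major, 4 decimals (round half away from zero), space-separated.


BᵀP = [36.0000 -12.0000; 54.0000 -24.0000]
S = R + BᵀPB = [3 0; 0 1] + [72.0000 108.0000; 108.0000 180.0000] = [75.0000 108.0000; 108.0000 181.0000]
BᵀPA = [-96.0000 54.0000; -138.0000 81.0000]
K = S⁻¹·BᵀPA = [-1.2936 0.5369; 0.0094 0.1272]
A−BK = [-0.4317 0.1719; -0.9717 0.3815]
AᵀP(A−BK) = [7.1177 -2.9105; -2.9105 1.2080]
P' = Q + AᵀP(A−BK) = [16.3677 -2.4105; -2.4105 2.2080]
tr(P') = 18.5757

-1.2936 0.5369 0.0094 0.1272


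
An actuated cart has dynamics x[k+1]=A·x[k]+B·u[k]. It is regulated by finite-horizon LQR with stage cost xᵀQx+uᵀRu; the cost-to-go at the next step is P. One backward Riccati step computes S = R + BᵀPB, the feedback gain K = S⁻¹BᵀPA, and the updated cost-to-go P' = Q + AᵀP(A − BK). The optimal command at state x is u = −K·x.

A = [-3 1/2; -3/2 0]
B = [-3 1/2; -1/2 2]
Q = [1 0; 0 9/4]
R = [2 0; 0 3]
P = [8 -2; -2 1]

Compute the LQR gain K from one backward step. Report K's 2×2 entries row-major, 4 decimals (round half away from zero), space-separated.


BᵀP = [-23.0000 5.5000; 0.0000 1.0000]
S = R + BᵀPB = [2 0; 0 3] + [66.2500 -0.5000; -0.5000 2.0000] = [68.2500 -0.5000; -0.5000 5.0000]
BᵀPA = [60.7500 -11.5000; -1.5000 0.0000]
K = S⁻¹·BᵀPA = [0.8886 -0.1686; -0.2111 -0.0169]
A−BK = [-0.2287 0.0026; -0.6334 -0.0506]
AᵀP(A−BK) = [1.9531 -0.2815; -0.2815 0.0609]
P' = Q + AᵀP(A−BK) = [2.9531 -0.2815; -0.2815 2.3109]
tr(P') = 5.2639

0.8886 -0.1686 -0.2111 -0.0169


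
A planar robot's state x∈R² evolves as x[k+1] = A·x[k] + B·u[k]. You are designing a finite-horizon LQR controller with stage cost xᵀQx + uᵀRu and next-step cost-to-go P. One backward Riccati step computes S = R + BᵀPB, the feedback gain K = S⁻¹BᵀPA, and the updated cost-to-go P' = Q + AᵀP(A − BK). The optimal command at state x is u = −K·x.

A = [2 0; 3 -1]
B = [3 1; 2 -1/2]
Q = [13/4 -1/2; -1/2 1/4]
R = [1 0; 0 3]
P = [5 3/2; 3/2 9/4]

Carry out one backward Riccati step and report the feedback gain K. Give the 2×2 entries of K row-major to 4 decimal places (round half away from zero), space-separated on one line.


0.9451 -0.1755 -0.4437 0.2824

BᵀP = [18.0000 9.0000; 4.2500 0.3750]
S = R + BᵀPB = [1 0; 0 3] + [72.0000 13.5000; 13.5000 4.0625] = [73.0000 13.5000; 13.5000 7.0625]
BᵀPA = [63.0000 -9.0000; 9.6250 -0.3750]
K = S⁻¹·BᵀPA = [0.9451 -0.1755; -0.4437 0.2824]
A−BK = [-0.3915 0.2441; 0.8881 -0.5078]
AᵀP(A−BK) = [2.9814 -1.4108; -1.4108 0.7763]
P' = Q + AᵀP(A−BK) = [6.2314 -1.9108; -1.9108 1.0263]
tr(P') = 7.2577


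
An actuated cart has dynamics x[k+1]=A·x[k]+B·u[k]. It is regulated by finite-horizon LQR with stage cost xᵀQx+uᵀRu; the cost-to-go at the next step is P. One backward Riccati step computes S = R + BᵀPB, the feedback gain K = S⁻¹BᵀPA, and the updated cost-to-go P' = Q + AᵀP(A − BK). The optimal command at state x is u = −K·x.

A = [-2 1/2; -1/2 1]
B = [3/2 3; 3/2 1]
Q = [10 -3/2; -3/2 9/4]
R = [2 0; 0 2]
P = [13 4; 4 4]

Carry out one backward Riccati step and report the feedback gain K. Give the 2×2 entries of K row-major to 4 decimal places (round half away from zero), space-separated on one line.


-0.0821 0.4374 -0.5900 -0.0082

BᵀP = [25.5000 12.0000; 43.0000 16.0000]
S = R + BᵀPB = [2 0; 0 2] + [56.2500 88.5000; 88.5000 145.0000] = [58.2500 88.5000; 88.5000 147.0000]
BᵀPA = [-57.0000 24.7500; -94.0000 37.5000]
K = S⁻¹·BᵀPA = [-0.0821 0.4374; -0.5900 -0.0082]
A−BK = [-0.1068 -0.1314; 0.2132 0.3522]
AᵀP(A−BK) = [0.8576 0.1581; 0.1581 0.7331]
P' = Q + AᵀP(A−BK) = [10.8576 -1.3419; -1.3419 2.9831]
tr(P') = 13.8407


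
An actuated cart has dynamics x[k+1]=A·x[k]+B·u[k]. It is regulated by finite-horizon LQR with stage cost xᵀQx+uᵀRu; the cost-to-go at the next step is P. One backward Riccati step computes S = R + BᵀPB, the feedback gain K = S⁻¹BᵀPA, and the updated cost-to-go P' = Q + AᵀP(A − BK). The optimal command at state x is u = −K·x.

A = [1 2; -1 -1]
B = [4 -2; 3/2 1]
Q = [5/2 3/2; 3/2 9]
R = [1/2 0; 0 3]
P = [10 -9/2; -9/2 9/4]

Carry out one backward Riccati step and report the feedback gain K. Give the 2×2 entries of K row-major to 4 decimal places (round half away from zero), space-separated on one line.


BᵀP = [33.2500 -14.6250; -24.5000 11.2500]
S = R + BᵀPB = [1/2 0; 0 3] + [111.0625 -81.1250; -81.1250 60.2500] = [111.5625 -81.1250; -81.1250 63.2500]
BᵀPA = [47.8750 81.1250; -35.7500 -60.2500]
K = S⁻¹·BᵀPA = [0.2692 0.5123; -0.2200 -0.2955]
A−BK = [-0.5166 -0.6402; -1.1838 -1.4730]
AᵀP(A−BK) = [0.4993 0.6599; 0.6599 0.8865]
P' = Q + AᵀP(A−BK) = [2.9993 2.1599; 2.1599 9.8865]
tr(P') = 12.8857

0.2692 0.5123 -0.2200 -0.2955


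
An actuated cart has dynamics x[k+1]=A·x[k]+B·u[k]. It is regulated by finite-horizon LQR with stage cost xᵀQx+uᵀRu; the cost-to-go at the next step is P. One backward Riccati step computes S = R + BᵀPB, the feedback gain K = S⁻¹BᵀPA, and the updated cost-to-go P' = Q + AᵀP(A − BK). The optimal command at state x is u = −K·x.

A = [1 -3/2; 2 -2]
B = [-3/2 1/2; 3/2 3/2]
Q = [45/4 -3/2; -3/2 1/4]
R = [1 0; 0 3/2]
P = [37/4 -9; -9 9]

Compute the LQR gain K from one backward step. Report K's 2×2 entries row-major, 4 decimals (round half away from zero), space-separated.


BᵀP = [-27.3750 27.0000; -8.8750 9.0000]
S = R + BᵀPB = [1 0; 0 3/2] + [81.5625 26.8125; 26.8125 9.0625] = [82.5625 26.8125; 26.8125 10.5625]
BᵀPA = [26.6250 -12.9375; 9.1250 -4.6875]
K = S⁻¹·BᵀPA = [0.2387 -0.0716; 0.2579 -0.2620]
A−BK = [1.2291 -1.4764; 1.2550 -1.4996]
AᵀP(A−BK) = [0.5405 -0.5775; -0.5775 0.6579]
P' = Q + AᵀP(A−BK) = [11.7905 -2.0775; -2.0775 0.9079]
tr(P') = 12.6984

0.2387 -0.0716 0.2579 -0.2620


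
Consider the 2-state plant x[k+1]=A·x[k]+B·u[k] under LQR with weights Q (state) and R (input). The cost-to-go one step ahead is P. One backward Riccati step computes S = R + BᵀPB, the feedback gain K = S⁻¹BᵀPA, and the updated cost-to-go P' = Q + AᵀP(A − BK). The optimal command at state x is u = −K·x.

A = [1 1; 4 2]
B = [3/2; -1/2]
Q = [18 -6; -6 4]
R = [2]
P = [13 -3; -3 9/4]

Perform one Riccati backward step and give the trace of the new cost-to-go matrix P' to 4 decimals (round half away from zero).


BᵀP = [21.0000 -5.6250]
S = R + BᵀPB = [2] + [34.3125] = [36.3125]
BᵀPA = [-1.5000 9.7500]
K = S⁻¹·BᵀPA = [-0.0413 0.2685]
A−BK = [1.0620 0.5972; 3.9793 2.1343]
AᵀP(A−BK) = [24.9380 13.4028; 13.4028 7.3821]
P' = Q + AᵀP(A−BK) = [42.9380 7.4028; 7.4028 11.3821]
tr(P') = 54.3201

54.3201


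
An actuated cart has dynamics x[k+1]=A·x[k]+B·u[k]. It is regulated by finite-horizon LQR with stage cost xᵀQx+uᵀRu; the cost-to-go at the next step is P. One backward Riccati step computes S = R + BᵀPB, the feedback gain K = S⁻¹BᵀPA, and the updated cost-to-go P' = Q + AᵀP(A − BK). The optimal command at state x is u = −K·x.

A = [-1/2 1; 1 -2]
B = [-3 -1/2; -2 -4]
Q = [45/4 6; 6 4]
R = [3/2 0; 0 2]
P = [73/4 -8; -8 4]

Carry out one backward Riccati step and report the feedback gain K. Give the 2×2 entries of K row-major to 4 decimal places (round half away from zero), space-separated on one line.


BᵀP = [-38.7500 16.0000; 22.8750 -12.0000]
S = R + BᵀPB = [3/2 0; 0 2] + [84.2500 -44.6250; -44.6250 36.5625] = [85.7500 -44.6250; -44.6250 38.5625]
BᵀPA = [35.3750 -70.7500; -23.4375 46.8750]
K = S⁻¹·BᵀPA = [0.2420 -0.4839; -0.3278 0.6556]
A−BK = [0.0620 -0.1239; 0.1727 -0.3455]
AᵀP(A−BK) = [0.3209 -0.6418; -0.6418 1.2835]
P' = Q + AᵀP(A−BK) = [11.5709 5.3582; 5.3582 5.2835]
tr(P') = 16.8544

0.2420 -0.4839 -0.3278 0.6556


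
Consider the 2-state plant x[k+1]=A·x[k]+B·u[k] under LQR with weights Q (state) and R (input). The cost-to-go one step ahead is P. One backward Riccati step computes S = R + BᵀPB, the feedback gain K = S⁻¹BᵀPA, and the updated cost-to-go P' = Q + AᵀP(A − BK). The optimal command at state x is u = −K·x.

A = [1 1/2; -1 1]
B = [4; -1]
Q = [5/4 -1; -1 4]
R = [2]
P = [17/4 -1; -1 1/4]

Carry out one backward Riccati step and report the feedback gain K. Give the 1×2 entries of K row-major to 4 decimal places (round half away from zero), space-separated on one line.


0.2843 0.0607

BᵀP = [18.0000 -4.2500]
S = R + BᵀPB = [2] + [76.2500] = [78.2500]
BᵀPA = [22.2500 4.7500]
K = S⁻¹·BᵀPA = [0.2843 0.0607]
A−BK = [-0.1374 0.2572; -0.7157 1.0607]
AᵀP(A−BK) = [0.1733 0.0244; 0.0244 0.0242]
P' = Q + AᵀP(A−BK) = [1.4233 -0.9756; -0.9756 4.0242]
tr(P') = 5.4475


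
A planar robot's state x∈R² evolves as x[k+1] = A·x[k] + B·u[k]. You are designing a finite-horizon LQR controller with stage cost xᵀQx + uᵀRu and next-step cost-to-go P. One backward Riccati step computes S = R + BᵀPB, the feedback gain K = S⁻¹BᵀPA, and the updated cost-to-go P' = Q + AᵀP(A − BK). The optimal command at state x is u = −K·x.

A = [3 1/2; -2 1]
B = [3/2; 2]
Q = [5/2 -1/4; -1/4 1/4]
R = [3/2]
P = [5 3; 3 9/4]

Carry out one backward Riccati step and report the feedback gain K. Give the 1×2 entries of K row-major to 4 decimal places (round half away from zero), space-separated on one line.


0.5660 0.3962

BᵀP = [13.5000 9.0000]
S = R + BᵀPB = [3/2] + [38.2500] = [39.7500]
BᵀPA = [22.5000 15.7500]
K = S⁻¹·BᵀPA = [0.5660 0.3962]
A−BK = [2.1509 -0.0943; -3.1321 0.2075]
AᵀP(A−BK) = [5.2642 0.0849; 0.0849 0.2594]
P' = Q + AᵀP(A−BK) = [7.7642 -0.1651; -0.1651 0.5094]
tr(P') = 8.2736


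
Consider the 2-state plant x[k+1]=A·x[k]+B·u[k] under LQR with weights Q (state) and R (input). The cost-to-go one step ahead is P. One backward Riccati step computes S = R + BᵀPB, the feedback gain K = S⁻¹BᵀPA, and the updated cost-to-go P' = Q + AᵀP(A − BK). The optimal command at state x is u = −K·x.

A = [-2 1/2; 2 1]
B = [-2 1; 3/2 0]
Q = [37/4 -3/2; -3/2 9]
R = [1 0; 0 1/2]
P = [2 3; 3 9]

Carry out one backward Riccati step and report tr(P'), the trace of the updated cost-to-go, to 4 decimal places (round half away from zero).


21.8296

BᵀP = [0.5000 7.5000; 2.0000 3.0000]
S = R + BᵀPB = [1 0; 0 1/2] + [10.2500 0.5000; 0.5000 2.0000] = [11.2500 0.5000; 0.5000 2.5000]
BᵀPA = [14.0000 7.7500; 2.0000 4.0000]
K = S⁻¹·BᵀPA = [1.2197 0.6233; 0.5561 1.4753]
A−BK = [-0.1166 0.2713; 0.1704 0.0650]
AᵀP(A−BK) = [1.8117 1.3229; 1.3229 1.7679]
P' = Q + AᵀP(A−BK) = [11.0617 -0.1771; -0.1771 10.7679]
tr(P') = 21.8296


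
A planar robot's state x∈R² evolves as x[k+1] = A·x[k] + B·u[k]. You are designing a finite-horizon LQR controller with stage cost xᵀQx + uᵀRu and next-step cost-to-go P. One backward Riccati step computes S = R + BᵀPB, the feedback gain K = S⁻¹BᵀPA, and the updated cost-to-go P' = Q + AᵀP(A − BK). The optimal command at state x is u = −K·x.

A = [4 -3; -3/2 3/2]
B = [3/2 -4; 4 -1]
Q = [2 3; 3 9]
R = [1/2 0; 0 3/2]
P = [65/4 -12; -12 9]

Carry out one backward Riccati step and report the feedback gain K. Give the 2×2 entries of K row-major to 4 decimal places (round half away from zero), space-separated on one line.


-0.8266 0.7160 -1.1878 0.9325

BᵀP = [-23.6250 18.0000; -53.0000 39.0000]
S = R + BᵀPB = [1/2 0; 0 3/2] + [36.5625 76.5000; 76.5000 173.0000] = [37.0625 76.5000; 76.5000 174.5000]
BᵀPA = [-121.5000 97.8750; -270.5000 217.5000]
K = S⁻¹·BᵀPA = [-0.8266 0.7160; -1.1878 0.9325]
A−BK = [0.4889 -0.3438; 0.6187 -0.4314]
AᵀP(A−BK) = [2.5274 -2.0075; -2.0075 1.5969]
P' = Q + AᵀP(A−BK) = [4.5274 0.9925; 0.9925 10.5969]
tr(P') = 15.1243


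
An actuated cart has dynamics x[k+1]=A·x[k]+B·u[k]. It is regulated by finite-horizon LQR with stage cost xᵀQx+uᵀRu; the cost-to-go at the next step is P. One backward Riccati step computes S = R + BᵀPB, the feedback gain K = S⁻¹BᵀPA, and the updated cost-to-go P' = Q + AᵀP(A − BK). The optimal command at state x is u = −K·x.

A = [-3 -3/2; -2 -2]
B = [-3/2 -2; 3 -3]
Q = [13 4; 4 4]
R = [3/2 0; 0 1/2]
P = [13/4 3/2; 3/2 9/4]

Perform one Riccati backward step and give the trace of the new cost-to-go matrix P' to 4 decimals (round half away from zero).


18.1820

BᵀP = [-0.3750 4.5000; -11.0000 -9.7500]
S = R + BᵀPB = [3/2 0; 0 1/2] + [14.0625 -12.7500; -12.7500 51.2500] = [15.5625 -12.7500; -12.7500 51.7500]
BᵀPA = [-7.8750 -8.4375; 52.5000 36.0000]
K = S⁻¹·BᵀPA = [0.4074 0.0348; 1.1149 0.7042]
A−BK = [-0.1593 -0.0394; 0.1225 0.0083]
AᵀP(A−BK) = [0.9280 0.4273; 0.4273 0.2540]
P' = Q + AᵀP(A−BK) = [13.9280 4.4273; 4.4273 4.2540]
tr(P') = 18.1820


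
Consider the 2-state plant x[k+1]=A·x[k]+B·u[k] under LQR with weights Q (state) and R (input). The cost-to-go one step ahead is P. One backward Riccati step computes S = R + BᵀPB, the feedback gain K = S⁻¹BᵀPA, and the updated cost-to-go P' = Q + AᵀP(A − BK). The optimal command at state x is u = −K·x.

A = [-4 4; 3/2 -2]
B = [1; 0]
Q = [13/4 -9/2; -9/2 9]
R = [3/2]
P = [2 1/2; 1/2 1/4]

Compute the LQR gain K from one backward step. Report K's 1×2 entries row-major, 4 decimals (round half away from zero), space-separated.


-2.0714 2.0000

BᵀP = [2.0000 0.5000]
S = R + BᵀPB = [3/2] + [2.0000] = [3.5000]
BᵀPA = [-7.2500 7.0000]
K = S⁻¹·BᵀPA = [-2.0714 2.0000]
A−BK = [-1.9286 2.0000; 1.5000 -2.0000]
AᵀP(A−BK) = [11.5446 -11.2500; -11.2500 11.0000]
P' = Q + AᵀP(A−BK) = [14.7946 -15.7500; -15.7500 20.0000]
tr(P') = 34.7946


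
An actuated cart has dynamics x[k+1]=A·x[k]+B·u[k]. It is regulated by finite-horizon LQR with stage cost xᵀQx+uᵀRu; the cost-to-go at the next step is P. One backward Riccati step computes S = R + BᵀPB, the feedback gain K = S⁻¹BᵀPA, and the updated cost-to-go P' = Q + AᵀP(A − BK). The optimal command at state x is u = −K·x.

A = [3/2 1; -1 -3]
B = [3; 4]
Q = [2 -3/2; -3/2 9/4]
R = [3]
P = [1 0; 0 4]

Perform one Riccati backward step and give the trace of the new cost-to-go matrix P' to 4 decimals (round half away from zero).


BᵀP = [3.0000 16.0000]
S = R + BᵀPB = [3] + [73.0000] = [76.0000]
BᵀPA = [-11.5000 -45.0000]
K = S⁻¹·BᵀPA = [-0.1513 -0.5921]
A−BK = [1.9539 2.7763; -0.3947 -0.6316]
AᵀP(A−BK) = [4.5099 6.6908; 6.6908 10.3553]
P' = Q + AᵀP(A−BK) = [6.5099 5.1908; 5.1908 12.6053]
tr(P') = 19.1151

19.1151


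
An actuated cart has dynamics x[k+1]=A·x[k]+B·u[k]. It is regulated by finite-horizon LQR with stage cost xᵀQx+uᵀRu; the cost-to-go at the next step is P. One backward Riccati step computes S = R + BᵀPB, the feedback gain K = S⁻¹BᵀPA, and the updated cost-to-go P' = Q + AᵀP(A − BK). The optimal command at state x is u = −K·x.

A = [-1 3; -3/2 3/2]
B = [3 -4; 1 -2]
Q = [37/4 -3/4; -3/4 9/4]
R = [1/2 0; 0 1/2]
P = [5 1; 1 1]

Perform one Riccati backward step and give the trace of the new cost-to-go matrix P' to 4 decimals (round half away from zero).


BᵀP = [16.0000 4.0000; -22.0000 -6.0000]
S = R + BᵀPB = [1/2 0; 0 1/2] + [52.0000 -72.0000; -72.0000 100.0000] = [52.5000 -72.0000; -72.0000 100.5000]
BᵀPA = [-22.0000 54.0000; 31.0000 -75.0000]
K = S⁻¹·BᵀPA = [0.2276 0.2927; 0.4715 -0.5366]
A−BK = [0.2033 -0.0244; -0.7846 0.1341]
AᵀP(A−BK) = [0.6402 -0.1768; -0.1768 0.2012]
P' = Q + AᵀP(A−BK) = [9.8902 -0.9268; -0.9268 2.4512]
tr(P') = 12.3415

12.3415


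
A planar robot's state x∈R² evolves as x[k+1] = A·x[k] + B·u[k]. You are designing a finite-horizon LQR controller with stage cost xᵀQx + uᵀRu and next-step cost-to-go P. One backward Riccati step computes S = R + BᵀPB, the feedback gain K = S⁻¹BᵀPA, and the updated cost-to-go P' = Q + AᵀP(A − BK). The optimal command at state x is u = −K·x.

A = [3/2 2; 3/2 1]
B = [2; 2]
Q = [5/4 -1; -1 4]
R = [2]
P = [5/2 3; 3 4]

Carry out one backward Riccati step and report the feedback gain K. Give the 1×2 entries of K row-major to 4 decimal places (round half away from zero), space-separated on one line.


0.7212 0.6923

BᵀP = [11.0000 14.0000]
S = R + BᵀPB = [2] + [50.0000] = [52.0000]
BᵀPA = [37.5000 36.0000]
K = S⁻¹·BᵀPA = [0.7212 0.6923]
A−BK = [0.0577 0.6154; 0.0577 -0.3846]
AᵀP(A−BK) = [1.0817 1.0385; 1.0385 1.0769]
P' = Q + AᵀP(A−BK) = [2.3317 0.0385; 0.0385 5.0769]
tr(P') = 7.4087


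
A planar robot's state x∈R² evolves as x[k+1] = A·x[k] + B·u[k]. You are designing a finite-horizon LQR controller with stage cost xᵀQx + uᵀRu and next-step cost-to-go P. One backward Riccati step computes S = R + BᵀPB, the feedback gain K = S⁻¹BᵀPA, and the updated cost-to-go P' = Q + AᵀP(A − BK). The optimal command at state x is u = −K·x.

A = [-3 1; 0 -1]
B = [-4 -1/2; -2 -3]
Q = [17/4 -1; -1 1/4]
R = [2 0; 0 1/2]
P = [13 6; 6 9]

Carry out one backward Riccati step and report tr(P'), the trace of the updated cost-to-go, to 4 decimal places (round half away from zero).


BᵀP = [-64.0000 -42.0000; -24.5000 -30.0000]
S = R + BᵀPB = [2 0; 0 1/2] + [340.0000 158.0000; 158.0000 102.2500] = [342.0000 158.0000; 158.0000 102.7500]
BᵀPA = [192.0000 -22.0000; 73.5000 5.5000]
K = S⁻¹·BᵀPA = [0.7974 -0.3075; -0.5109 0.5264]
A−BK = [-0.0657 0.0331; 0.0622 -0.0358]
AᵀP(A−BK) = [1.4442 -0.6468; -0.6468 0.3393]
P' = Q + AᵀP(A−BK) = [5.6942 -1.6468; -1.6468 0.5893]
tr(P') = 6.2835

6.2835


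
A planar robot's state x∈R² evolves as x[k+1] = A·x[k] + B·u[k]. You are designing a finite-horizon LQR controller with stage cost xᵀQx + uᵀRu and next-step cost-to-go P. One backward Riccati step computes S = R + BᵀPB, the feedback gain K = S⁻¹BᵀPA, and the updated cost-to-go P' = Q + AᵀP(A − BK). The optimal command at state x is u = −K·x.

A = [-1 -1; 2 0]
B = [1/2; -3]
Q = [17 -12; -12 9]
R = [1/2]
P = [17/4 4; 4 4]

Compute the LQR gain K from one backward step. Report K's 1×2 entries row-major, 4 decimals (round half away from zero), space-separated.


BᵀP = [-9.8750 -10.0000]
S = R + BᵀPB = [1/2] + [25.0625] = [25.5625]
BᵀPA = [-10.1250 9.8750]
K = S⁻¹·BᵀPA = [-0.3961 0.3863]
A−BK = [-0.8020 -1.1932; 0.8117 1.1589]
AᵀP(A−BK) = [0.2396 0.1614; 0.1614 0.4352]
P' = Q + AᵀP(A−BK) = [17.2396 -11.8386; -11.8386 9.4352]
tr(P') = 26.6748

-0.3961 0.3863


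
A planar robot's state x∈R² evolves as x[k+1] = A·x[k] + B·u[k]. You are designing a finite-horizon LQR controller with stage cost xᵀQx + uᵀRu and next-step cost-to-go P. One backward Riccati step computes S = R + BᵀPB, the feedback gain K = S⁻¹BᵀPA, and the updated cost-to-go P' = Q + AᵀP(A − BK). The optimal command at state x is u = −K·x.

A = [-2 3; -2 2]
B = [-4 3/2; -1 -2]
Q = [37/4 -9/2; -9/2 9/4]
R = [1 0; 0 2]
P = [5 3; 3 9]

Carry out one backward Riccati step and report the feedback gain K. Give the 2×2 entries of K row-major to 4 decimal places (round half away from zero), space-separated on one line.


0.7330 -0.9412 0.5921 -0.4941

BᵀP = [-23.0000 -21.0000; 1.5000 -13.5000]
S = R + BᵀPB = [1 0; 0 2] + [113.0000 7.5000; 7.5000 29.2500] = [114.0000 7.5000; 7.5000 31.2500]
BᵀPA = [88.0000 -111.0000; 24.0000 -22.5000]
K = S⁻¹·BᵀPA = [0.7330 -0.9412; 0.5921 -0.4941]
A−BK = [0.0438 -0.0235; -0.0829 0.0706]
AᵀP(A−BK) = [1.2880 -1.3176; -1.3176 1.4118]
P' = Q + AᵀP(A−BK) = [10.5380 -5.8176; -5.8176 3.6618]
tr(P') = 14.1998


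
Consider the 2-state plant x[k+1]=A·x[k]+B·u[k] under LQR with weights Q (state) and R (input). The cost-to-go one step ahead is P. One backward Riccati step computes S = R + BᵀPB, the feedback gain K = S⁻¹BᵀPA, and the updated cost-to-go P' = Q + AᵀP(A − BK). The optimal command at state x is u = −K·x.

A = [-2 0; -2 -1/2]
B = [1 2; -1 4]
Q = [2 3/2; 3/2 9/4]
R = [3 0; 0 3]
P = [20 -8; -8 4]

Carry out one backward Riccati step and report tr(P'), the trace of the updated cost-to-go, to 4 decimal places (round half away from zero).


BᵀP = [28.0000 -12.0000; 8.0000 0.0000]
S = R + BᵀPB = [3 0; 0 3] + [40.0000 8.0000; 8.0000 16.0000] = [43.0000 8.0000; 8.0000 19.0000]
BᵀPA = [-32.0000 6.0000; -16.0000 0.0000]
K = S⁻¹·BᵀPA = [-0.6375 0.1514; -0.5737 -0.0637]
A−BK = [-0.2151 -0.0239; -0.3426 -0.0936]
AᵀP(A−BK) = [2.4223 -0.1753; -0.1753 0.0916]
P' = Q + AᵀP(A−BK) = [4.4223 1.3247; 1.3247 2.3416]
tr(P') = 6.7639

6.7639


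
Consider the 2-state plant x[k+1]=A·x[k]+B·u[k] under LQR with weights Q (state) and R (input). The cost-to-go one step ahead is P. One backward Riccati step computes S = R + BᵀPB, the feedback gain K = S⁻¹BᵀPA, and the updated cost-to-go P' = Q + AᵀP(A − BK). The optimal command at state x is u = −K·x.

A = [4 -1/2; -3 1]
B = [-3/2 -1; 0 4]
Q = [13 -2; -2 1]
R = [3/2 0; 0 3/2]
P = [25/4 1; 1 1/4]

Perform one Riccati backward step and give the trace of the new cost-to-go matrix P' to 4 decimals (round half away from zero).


21.2455

BᵀP = [-9.3750 -1.5000; -2.2500 0.0000]
S = R + BᵀPB = [3/2 0; 0 3/2] + [14.0625 3.3750; 3.3750 2.2500] = [15.5625 3.3750; 3.3750 3.7500]
BᵀPA = [-33.0000 3.1875; -9.0000 1.1250]
K = S⁻¹·BᵀPA = [-1.9880 0.1737; -0.6108 0.1437]
A−BK = [0.4072 -0.0958; -0.5569 0.4251]
AᵀP(A−BK) = [7.1482 -0.7260; -0.7260 0.0973]
P' = Q + AᵀP(A−BK) = [20.1482 -2.7260; -2.7260 1.0973]
tr(P') = 21.2455


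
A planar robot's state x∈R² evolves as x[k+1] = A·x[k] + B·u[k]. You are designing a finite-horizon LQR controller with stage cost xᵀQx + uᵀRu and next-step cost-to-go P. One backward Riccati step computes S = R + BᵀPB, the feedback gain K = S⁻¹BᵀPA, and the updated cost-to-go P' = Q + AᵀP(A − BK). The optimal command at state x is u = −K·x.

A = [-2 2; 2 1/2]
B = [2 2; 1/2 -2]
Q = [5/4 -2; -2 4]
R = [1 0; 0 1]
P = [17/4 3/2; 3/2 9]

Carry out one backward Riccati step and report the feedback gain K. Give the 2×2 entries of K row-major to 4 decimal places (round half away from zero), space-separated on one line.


-0.0036 0.9564 -0.9759 0.0036

BᵀP = [9.2500 7.5000; 5.5000 -15.0000]
S = R + BᵀPB = [1 0; 0 1] + [22.2500 3.5000; 3.5000 41.0000] = [23.2500 3.5000; 3.5000 42.0000]
BᵀPA = [-3.5000 22.2500; -41.0000 3.5000]
K = S⁻¹·BᵀPA = [-0.0036 0.9564; -0.9759 0.0036]
A−BK = [-0.0410 0.0799; 0.0500 0.0290]
AᵀP(A−BK) = [0.9759 -0.0036; -0.0036 0.9564]
P' = Q + AᵀP(A−BK) = [2.2259 -2.0036; -2.0036 4.9564]
tr(P') = 7.1823


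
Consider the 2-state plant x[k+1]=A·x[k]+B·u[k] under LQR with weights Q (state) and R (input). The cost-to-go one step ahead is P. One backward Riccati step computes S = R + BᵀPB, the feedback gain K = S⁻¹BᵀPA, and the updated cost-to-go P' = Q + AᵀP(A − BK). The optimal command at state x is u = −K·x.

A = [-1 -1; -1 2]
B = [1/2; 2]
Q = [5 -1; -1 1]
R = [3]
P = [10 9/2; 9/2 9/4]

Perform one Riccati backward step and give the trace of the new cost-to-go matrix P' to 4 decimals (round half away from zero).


9.9176

BᵀP = [14.0000 6.7500]
S = R + BᵀPB = [3] + [20.5000] = [23.5000]
BᵀPA = [-20.7500 -0.5000]
K = S⁻¹·BᵀPA = [-0.8830 -0.0213]
A−BK = [-0.5585 -0.9894; 0.7660 2.0426]
AᵀP(A−BK) = [2.9282 0.5585; 0.5585 0.9894]
P' = Q + AᵀP(A−BK) = [7.9282 -0.4415; -0.4415 1.9894]
tr(P') = 9.9176


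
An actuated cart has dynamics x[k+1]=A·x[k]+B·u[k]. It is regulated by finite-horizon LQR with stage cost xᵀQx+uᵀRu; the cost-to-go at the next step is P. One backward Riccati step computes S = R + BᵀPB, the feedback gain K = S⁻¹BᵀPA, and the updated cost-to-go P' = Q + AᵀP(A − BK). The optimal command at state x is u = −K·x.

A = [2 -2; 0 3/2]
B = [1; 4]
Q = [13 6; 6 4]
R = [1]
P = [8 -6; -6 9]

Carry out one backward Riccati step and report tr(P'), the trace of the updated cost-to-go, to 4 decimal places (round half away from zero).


BᵀP = [-16.0000 30.0000]
S = R + BᵀPB = [1] + [104.0000] = [105.0000]
BᵀPA = [-32.0000 77.0000]
K = S⁻¹·BᵀPA = [-0.3048 0.7333]
A−BK = [2.3048 -2.7333; 1.2190 -1.4333]
AᵀP(A−BK) = [22.2476 -26.5333; -26.5333 31.7833]
P' = Q + AᵀP(A−BK) = [35.2476 -20.5333; -20.5333 35.7833]
tr(P') = 71.0310

71.0310


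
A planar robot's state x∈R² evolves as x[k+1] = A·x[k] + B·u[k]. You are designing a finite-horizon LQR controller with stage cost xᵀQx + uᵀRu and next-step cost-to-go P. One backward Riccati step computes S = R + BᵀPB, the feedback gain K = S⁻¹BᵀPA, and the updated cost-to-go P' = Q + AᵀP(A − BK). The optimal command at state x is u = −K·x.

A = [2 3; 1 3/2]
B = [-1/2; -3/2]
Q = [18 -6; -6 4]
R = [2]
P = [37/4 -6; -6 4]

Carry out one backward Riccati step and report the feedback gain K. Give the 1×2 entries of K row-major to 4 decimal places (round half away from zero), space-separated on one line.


BᵀP = [4.3750 -3.0000]
S = R + BᵀPB = [2] + [2.3125] = [4.3125]
BᵀPA = [5.7500 8.6250]
K = S⁻¹·BᵀPA = [1.3333 2.0000]
A−BK = [2.6667 4.0000; 3.0000 4.5000]
AᵀP(A−BK) = [9.3333 14.0000; 14.0000 21.0000]
P' = Q + AᵀP(A−BK) = [27.3333 8.0000; 8.0000 25.0000]
tr(P') = 52.3333

1.3333 2.0000


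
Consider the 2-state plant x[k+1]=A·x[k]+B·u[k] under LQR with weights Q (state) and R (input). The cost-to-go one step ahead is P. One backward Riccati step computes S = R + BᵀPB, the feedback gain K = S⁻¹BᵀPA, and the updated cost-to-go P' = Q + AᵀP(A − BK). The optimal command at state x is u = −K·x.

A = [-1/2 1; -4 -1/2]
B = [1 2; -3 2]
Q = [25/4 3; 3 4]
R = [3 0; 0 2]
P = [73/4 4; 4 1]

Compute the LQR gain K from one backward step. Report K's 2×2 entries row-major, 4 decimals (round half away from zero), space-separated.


BᵀP = [6.2500 1.0000; 44.5000 10.0000]
S = R + BᵀPB = [3 0; 0 2] + [3.2500 14.5000; 14.5000 109.0000] = [6.2500 14.5000; 14.5000 111.0000]
BᵀPA = [-7.1250 5.7500; -62.2500 39.5000]
K = S⁻¹·BᵀPA = [0.2311 0.1355; -0.5910 0.3382]
A−BK = [0.4509 0.1882; -2.1246 -0.7699]
AᵀP(A−BK) = [1.4193 -0.1094; -0.1094 0.3638]
P' = Q + AᵀP(A−BK) = [7.6693 2.8906; 2.8906 4.3638]
tr(P') = 12.0331

0.2311 0.1355 -0.5910 0.3382


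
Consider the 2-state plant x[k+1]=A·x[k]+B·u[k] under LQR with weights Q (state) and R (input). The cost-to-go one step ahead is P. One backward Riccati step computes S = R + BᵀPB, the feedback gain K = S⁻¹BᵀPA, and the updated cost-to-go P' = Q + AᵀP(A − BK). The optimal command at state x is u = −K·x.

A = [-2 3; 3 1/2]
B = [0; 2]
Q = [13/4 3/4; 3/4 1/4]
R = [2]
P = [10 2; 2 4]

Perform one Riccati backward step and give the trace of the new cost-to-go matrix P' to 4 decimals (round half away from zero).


124.0556

BᵀP = [4.0000 8.0000]
S = R + BᵀPB = [2] + [16.0000] = [18.0000]
BᵀPA = [16.0000 16.0000]
K = S⁻¹·BᵀPA = [0.8889 0.8889]
A−BK = [-2.0000 3.0000; 1.2222 -1.2778]
AᵀP(A−BK) = [37.7778 -52.2222; -52.2222 82.7778]
P' = Q + AᵀP(A−BK) = [41.0278 -51.4722; -51.4722 83.0278]
tr(P') = 124.0556


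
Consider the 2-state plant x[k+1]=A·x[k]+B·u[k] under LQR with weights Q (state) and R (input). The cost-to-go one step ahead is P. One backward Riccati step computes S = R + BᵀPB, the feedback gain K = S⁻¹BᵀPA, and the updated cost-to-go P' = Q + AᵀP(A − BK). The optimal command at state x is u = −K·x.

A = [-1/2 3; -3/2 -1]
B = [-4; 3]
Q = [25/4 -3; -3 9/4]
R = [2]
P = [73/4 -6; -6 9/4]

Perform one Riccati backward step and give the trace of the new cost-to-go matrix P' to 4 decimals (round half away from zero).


10.2841

BᵀP = [-91.0000 30.7500]
S = R + BᵀPB = [2] + [456.2500] = [458.2500]
BᵀPA = [-0.6250 -303.7500]
K = S⁻¹·BᵀPA = [-0.0014 -0.6628]
A−BK = [-0.5055 0.3486; -1.4959 0.9885]
AᵀP(A−BK) = [0.6241 -0.4143; -0.4143 1.1600]
P' = Q + AᵀP(A−BK) = [6.8741 -3.4143; -3.4143 3.4100]
tr(P') = 10.2841


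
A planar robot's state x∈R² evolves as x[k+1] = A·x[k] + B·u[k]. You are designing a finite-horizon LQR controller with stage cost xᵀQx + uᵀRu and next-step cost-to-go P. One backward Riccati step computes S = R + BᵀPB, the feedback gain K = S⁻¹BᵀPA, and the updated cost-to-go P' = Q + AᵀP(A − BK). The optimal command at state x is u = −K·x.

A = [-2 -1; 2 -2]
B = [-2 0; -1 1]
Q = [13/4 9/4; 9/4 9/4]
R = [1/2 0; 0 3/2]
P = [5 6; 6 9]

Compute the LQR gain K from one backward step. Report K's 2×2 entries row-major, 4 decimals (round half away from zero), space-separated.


0.1739 0.8696 0.9193 -0.5466

BᵀP = [-16.0000 -21.0000; 6.0000 9.0000]
S = R + BᵀPB = [1/2 0; 0 3/2] + [53.0000 -21.0000; -21.0000 9.0000] = [53.5000 -21.0000; -21.0000 10.5000]
BᵀPA = [-10.0000 58.0000; 6.0000 -24.0000]
K = S⁻¹·BᵀPA = [0.1739 0.8696; 0.9193 -0.5466]
A−BK = [-1.6522 0.7391; 1.2547 -0.5839]
AᵀP(A−BK) = [4.2236 -2.0248; -2.0248 1.4472]
P' = Q + AᵀP(A−BK) = [7.4736 0.2252; 0.2252 3.6972]
tr(P') = 11.1708


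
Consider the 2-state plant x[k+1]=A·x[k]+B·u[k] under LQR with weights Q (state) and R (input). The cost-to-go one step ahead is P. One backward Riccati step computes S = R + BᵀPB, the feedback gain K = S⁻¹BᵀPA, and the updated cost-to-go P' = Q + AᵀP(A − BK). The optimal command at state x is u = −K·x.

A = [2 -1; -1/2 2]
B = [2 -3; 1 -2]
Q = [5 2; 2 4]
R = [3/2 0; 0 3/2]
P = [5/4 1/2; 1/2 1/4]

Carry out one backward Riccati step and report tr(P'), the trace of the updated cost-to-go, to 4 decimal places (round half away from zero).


9.5356

BᵀP = [3.0000 1.2500; -4.7500 -2.0000]
S = R + BᵀPB = [3/2 0; 0 3/2] + [7.2500 -11.5000; -11.5000 18.2500] = [8.7500 -11.5000; -11.5000 19.7500]
BᵀPA = [5.3750 -0.5000; -8.5000 0.7500]
K = S⁻¹·BᵀPA = [0.2072 -0.0308; -0.3097 0.0200]
A−BK = [0.6564 -0.8783; -1.3267 2.0709]
AᵀP(A−BK) = [0.3161 -0.1641; -0.1641 0.2196]
P' = Q + AᵀP(A−BK) = [5.3161 1.8359; 1.8359 4.2196]
tr(P') = 9.5356


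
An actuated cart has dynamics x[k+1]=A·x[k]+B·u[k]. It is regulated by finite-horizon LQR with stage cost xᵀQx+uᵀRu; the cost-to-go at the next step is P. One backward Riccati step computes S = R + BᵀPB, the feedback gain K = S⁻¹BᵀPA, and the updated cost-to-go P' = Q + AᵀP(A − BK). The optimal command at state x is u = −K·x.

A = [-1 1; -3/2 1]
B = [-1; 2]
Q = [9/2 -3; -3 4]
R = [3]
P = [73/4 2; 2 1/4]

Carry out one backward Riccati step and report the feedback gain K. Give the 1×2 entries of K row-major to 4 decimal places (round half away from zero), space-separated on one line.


1.1579 -1.1053

BᵀP = [-14.2500 -1.5000]
S = R + BᵀPB = [3] + [11.2500] = [14.2500]
BᵀPA = [16.5000 -15.7500]
K = S⁻¹·BᵀPA = [1.1579 -1.1053]
A−BK = [0.1579 -0.1053; -3.8158 3.2105]
AᵀP(A−BK) = [5.7072 -5.3882; -5.3882 5.0921]
P' = Q + AᵀP(A−BK) = [10.2072 -8.3882; -8.3882 9.0921]
tr(P') = 19.2993


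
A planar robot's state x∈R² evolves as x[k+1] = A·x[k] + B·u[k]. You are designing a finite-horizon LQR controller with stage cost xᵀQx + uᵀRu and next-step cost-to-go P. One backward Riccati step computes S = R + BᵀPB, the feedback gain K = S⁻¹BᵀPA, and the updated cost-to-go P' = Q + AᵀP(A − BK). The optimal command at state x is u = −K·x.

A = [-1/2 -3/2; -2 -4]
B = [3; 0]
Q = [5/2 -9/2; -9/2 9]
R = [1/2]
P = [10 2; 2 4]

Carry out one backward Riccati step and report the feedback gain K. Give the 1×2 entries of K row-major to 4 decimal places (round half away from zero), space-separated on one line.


-0.2983 -0.7624

BᵀP = [30.0000 6.0000]
S = R + BᵀPB = [1/2] + [90.0000] = [90.5000]
BᵀPA = [-27.0000 -69.0000]
K = S⁻¹·BᵀPA = [-0.2983 -0.7624]
A−BK = [0.3950 0.7873; -2.0000 -4.0000]
AᵀP(A−BK) = [14.4448 28.9144; 28.9144 57.8923]
P' = Q + AᵀP(A−BK) = [16.9448 24.4144; 24.4144 66.8923]
tr(P') = 83.8370


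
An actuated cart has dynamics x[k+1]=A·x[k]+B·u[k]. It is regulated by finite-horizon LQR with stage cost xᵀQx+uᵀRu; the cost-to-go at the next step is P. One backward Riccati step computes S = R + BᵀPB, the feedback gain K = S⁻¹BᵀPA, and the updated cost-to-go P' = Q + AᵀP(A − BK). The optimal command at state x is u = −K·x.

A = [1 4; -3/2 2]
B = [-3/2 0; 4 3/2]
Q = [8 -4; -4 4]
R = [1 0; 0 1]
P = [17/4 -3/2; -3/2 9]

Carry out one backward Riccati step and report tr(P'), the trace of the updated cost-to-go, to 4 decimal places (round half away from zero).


50.9062

BᵀP = [-12.3750 38.2500; -2.2500 13.5000]
S = R + BᵀPB = [1 0; 0 1] + [171.5625 57.3750; 57.3750 20.2500] = [172.5625 57.3750; 57.3750 21.2500]
BᵀPA = [-69.7500 27.0000; -22.5000 18.0000]
K = S⁻¹·BᵀPA = [-0.5099 -1.2238; 0.3179 4.1513]
A−BK = [0.2351 2.1643; 0.0627 0.6682]
AᵀP(A−BK) = [0.5872 4.0447; 4.0447 38.3189]
P' = Q + AᵀP(A−BK) = [8.5872 0.0447; 0.0447 42.3189]
tr(P') = 50.9062


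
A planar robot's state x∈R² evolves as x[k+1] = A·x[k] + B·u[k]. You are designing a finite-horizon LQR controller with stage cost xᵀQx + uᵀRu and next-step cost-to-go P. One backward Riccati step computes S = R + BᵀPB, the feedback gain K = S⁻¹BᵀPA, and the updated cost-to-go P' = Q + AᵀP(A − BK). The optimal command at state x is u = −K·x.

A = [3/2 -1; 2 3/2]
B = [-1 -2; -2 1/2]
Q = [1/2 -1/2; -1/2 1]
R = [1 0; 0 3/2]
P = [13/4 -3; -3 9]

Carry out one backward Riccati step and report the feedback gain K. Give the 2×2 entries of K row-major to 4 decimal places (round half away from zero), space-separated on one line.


BᵀP = [2.7500 -15.0000; -8.0000 10.5000]
S = R + BᵀPB = [1 0; 0 3/2] + [27.2500 -13.0000; -13.0000 21.2500] = [28.2500 -13.0000; -13.0000 22.7500]
BᵀPA = [-25.8750 -25.2500; 9.0000 23.7500]
K = S⁻¹·BᵀPA = [-0.9957 -0.5609; -0.1734 0.7234]
A−BK = [0.1575 -0.1140; 0.0953 0.0165]
AᵀP(A−BK) = [1.1088 0.3509; 0.3509 1.1556]
P' = Q + AᵀP(A−BK) = [1.6088 -0.1491; -0.1491 2.1556]
tr(P') = 3.7644

-0.9957 -0.5609 -0.1734 0.7234
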